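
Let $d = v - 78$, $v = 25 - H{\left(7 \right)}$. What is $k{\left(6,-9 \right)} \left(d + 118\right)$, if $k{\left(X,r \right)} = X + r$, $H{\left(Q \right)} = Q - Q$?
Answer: $-195$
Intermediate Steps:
$H{\left(Q \right)} = 0$
$v = 25$ ($v = 25 - 0 = 25 + 0 = 25$)
$d = -53$ ($d = 25 - 78 = -53$)
$k{\left(6,-9 \right)} \left(d + 118\right) = \left(6 - 9\right) \left(-53 + 118\right) = \left(-3\right) 65 = -195$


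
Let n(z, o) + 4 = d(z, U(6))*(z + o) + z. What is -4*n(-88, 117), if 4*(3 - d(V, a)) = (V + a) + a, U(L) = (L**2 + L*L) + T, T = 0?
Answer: 1644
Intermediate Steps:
U(L) = 2*L**2 (U(L) = (L**2 + L*L) + 0 = (L**2 + L**2) + 0 = 2*L**2 + 0 = 2*L**2)
d(V, a) = 3 - a/2 - V/4 (d(V, a) = 3 - ((V + a) + a)/4 = 3 - (V + 2*a)/4 = 3 + (-a/2 - V/4) = 3 - a/2 - V/4)
n(z, o) = -4 + z + (-33 - z/4)*(o + z) (n(z, o) = -4 + ((3 - 6**2 - z/4)*(z + o) + z) = -4 + ((3 - 36 - z/4)*(o + z) + z) = -4 + ((-33 - z/4)*(o + z) + z) = -4 + (z + (-33 - z/4)*(o + z)) = -4 + z + (-33 - z/4)*(o + z))
-4*n(-88, 117) = -4*(-4 - 88 - 1/4*117*(132 - 88) - 1/4*(-88)*(132 - 88)) = -4*(-4 - 88 - 1/4*117*44 - 1/4*(-88)*44) = -4*(-4 - 88 - 1287 + 968) = -4*(-411) = 1644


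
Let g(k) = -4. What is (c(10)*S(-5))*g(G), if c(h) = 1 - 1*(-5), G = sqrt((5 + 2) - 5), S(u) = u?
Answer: 120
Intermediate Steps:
G = sqrt(2) (G = sqrt(7 - 5) = sqrt(2) ≈ 1.4142)
c(h) = 6 (c(h) = 1 + 5 = 6)
(c(10)*S(-5))*g(G) = (6*(-5))*(-4) = -30*(-4) = 120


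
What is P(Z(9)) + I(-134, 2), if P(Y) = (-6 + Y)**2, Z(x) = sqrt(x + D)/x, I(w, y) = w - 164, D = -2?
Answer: -298 + (54 - sqrt(7))**2/81 ≈ -265.44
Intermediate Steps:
I(w, y) = -164 + w
Z(x) = sqrt(-2 + x)/x (Z(x) = sqrt(x - 2)/x = sqrt(-2 + x)/x)
P(Z(9)) + I(-134, 2) = (-6 + sqrt(-2 + 9)/9)**2 + (-164 - 134) = (-6 + sqrt(7)/9)**2 - 298 = -298 + (-6 + sqrt(7)/9)**2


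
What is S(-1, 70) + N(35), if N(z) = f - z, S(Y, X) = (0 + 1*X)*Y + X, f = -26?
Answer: -61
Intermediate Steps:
S(Y, X) = X + X*Y (S(Y, X) = (0 + X)*Y + X = X*Y + X = X + X*Y)
N(z) = -26 - z
S(-1, 70) + N(35) = 70*(1 - 1) + (-26 - 1*35) = 70*0 + (-26 - 35) = 0 - 61 = -61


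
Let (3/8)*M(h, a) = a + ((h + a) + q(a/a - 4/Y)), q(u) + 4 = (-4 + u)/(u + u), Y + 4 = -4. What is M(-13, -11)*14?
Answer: -13384/9 ≈ -1487.1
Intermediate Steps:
Y = -8 (Y = -4 - 4 = -8)
q(u) = -4 + (-4 + u)/(2*u) (q(u) = -4 + (-4 + u)/(u + u) = -4 + (-4 + u)/((2*u)) = -4 + (-4 + u)*(1/(2*u)) = -4 + (-4 + u)/(2*u))
M(h, a) = -116/9 + 8*h/3 + 16*a/3 (M(h, a) = 8*(a + ((h + a) + (-7/2 - 2/(a/a - 4/(-8)))))/3 = 8*(a + ((a + h) + (-7/2 - 2/(1 - 4*(-⅛)))))/3 = 8*(a + ((a + h) + (-7/2 - 2/(1 + ½))))/3 = 8*(a + ((a + h) + (-7/2 - 2/3/2)))/3 = 8*(a + ((a + h) + (-7/2 - 2*⅔)))/3 = 8*(a + ((a + h) + (-7/2 - 4/3)))/3 = 8*(a + ((a + h) - 29/6))/3 = 8*(a + (-29/6 + a + h))/3 = 8*(-29/6 + h + 2*a)/3 = -116/9 + 8*h/3 + 16*a/3)
M(-13, -11)*14 = (-116/9 + (8/3)*(-13) + (16/3)*(-11))*14 = (-116/9 - 104/3 - 176/3)*14 = -956/9*14 = -13384/9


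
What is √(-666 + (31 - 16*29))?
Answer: I*√1099 ≈ 33.151*I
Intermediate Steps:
√(-666 + (31 - 16*29)) = √(-666 + (31 - 464)) = √(-666 - 433) = √(-1099) = I*√1099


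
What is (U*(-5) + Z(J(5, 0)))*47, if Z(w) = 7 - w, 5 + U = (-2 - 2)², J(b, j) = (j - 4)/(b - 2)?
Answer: -6580/3 ≈ -2193.3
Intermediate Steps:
J(b, j) = (-4 + j)/(-2 + b)
U = 11 (U = -5 + (-2 - 2)² = -5 + (-4)² = -5 + 16 = 11)
(U*(-5) + Z(J(5, 0)))*47 = (11*(-5) + (7 - (-4 + 0)/(-2 + 5)))*47 = (-55 + (7 - (-4)/3))*47 = (-55 + (7 - 1*(-4/3)))*47 = (-55 + (7 + 4/3))*47 = (-55 + 25/3)*47 = -140/3*47 = -6580/3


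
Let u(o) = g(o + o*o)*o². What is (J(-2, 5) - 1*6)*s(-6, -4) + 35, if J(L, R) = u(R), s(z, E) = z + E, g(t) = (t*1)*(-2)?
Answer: 15095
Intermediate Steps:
g(t) = -2*t (g(t) = t*(-2) = -2*t)
u(o) = o²*(-2*o - 2*o²) (u(o) = (-2*(o + o*o))*o² = (-2*(o + o²))*o² = (-2*o - 2*o²)*o² = o²*(-2*o - 2*o²))
s(z, E) = E + z
J(L, R) = 2*R³*(-1 - R)
(J(-2, 5) - 1*6)*s(-6, -4) + 35 = (2*5³*(-1 - 1*5) - 1*6)*(-4 - 6) + 35 = (2*125*(-1 - 5) - 6)*(-10) + 35 = (2*125*(-6) - 6)*(-10) + 35 = (-1500 - 6)*(-10) + 35 = -1506*(-10) + 35 = 15060 + 35 = 15095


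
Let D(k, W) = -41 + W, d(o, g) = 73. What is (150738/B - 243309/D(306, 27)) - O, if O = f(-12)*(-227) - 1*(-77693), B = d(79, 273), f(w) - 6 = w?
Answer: -60922321/1022 ≈ -59611.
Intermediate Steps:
f(w) = 6 + w
B = 73
O = 79055 (O = (6 - 12)*(-227) - 1*(-77693) = -6*(-227) + 77693 = 1362 + 77693 = 79055)
(150738/B - 243309/D(306, 27)) - O = (150738/73 - 243309/(-41 + 27)) - 1*79055 = (150738*(1/73) - 243309/(-14)) - 79055 = (150738/73 - 243309*(-1/14)) - 79055 = (150738/73 + 243309/14) - 79055 = 19871889/1022 - 79055 = -60922321/1022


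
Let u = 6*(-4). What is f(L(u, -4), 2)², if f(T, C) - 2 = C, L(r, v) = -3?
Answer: 16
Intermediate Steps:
u = -24
f(T, C) = 2 + C
f(L(u, -4), 2)² = (2 + 2)² = 4² = 16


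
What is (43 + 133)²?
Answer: 30976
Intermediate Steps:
(43 + 133)² = 176² = 30976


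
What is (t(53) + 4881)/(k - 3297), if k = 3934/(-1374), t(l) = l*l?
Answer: -2641515/1133503 ≈ -2.3304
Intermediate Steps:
t(l) = l²
k = -1967/687 (k = 3934*(-1/1374) = -1967/687 ≈ -2.8632)
(t(53) + 4881)/(k - 3297) = (53² + 4881)/(-1967/687 - 3297) = (2809 + 4881)/(-2267006/687) = 7690*(-687/2267006) = -2641515/1133503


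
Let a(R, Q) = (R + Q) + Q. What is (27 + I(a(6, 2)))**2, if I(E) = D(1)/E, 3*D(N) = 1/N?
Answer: 657721/900 ≈ 730.80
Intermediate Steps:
D(N) = 1/(3*N)
a(R, Q) = R + 2*Q (a(R, Q) = (Q + R) + Q = R + 2*Q)
I(E) = 1/(3*E) (I(E) = ((1/3)/1)/E = ((1/3)*1)/E = 1/(3*E))
(27 + I(a(6, 2)))**2 = (27 + 1/(3*(6 + 2*2)))**2 = (27 + 1/(3*(6 + 4)))**2 = (27 + (1/3)/10)**2 = (27 + (1/3)*(1/10))**2 = (27 + 1/30)**2 = (811/30)**2 = 657721/900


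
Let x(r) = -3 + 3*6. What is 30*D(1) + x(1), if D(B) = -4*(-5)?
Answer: 615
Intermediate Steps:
x(r) = 15 (x(r) = -3 + 18 = 15)
D(B) = 20
30*D(1) + x(1) = 30*20 + 15 = 600 + 15 = 615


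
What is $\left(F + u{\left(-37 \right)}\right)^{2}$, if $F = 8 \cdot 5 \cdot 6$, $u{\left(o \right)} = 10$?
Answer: $62500$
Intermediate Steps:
$F = 240$ ($F = 40 \cdot 6 = 240$)
$\left(F + u{\left(-37 \right)}\right)^{2} = \left(240 + 10\right)^{2} = 250^{2} = 62500$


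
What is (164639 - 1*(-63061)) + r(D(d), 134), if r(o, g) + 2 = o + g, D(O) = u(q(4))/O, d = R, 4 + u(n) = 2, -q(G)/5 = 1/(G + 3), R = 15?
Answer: 3417478/15 ≈ 2.2783e+5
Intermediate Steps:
q(G) = -5/(3 + G) (q(G) = -5/(G + 3) = -5/(3 + G))
u(n) = -2 (u(n) = -4 + 2 = -2)
d = 15
D(O) = -2/O
r(o, g) = -2 + g + o (r(o, g) = -2 + (o + g) = -2 + (g + o) = -2 + g + o)
(164639 - 1*(-63061)) + r(D(d), 134) = (164639 - 1*(-63061)) + (-2 + 134 - 2/15) = (164639 + 63061) + (-2 + 134 - 2*1/15) = 227700 + (-2 + 134 - 2/15) = 227700 + 1978/15 = 3417478/15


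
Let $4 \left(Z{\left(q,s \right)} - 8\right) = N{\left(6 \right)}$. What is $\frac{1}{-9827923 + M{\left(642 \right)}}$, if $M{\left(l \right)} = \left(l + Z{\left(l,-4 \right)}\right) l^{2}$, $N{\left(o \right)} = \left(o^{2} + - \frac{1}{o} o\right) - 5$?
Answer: $\frac{1}{261169907} \approx 3.8289 \cdot 10^{-9}$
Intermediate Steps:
$N{\left(o \right)} = -6 + o^{2}$ ($N{\left(o \right)} = \left(o^{2} - 1\right) - 5 = \left(-1 + o^{2}\right) - 5 = -6 + o^{2}$)
$Z{\left(q,s \right)} = \frac{31}{2}$ ($Z{\left(q,s \right)} = 8 + \frac{-6 + 6^{2}}{4} = 8 + \frac{-6 + 36}{4} = 8 + \frac{1}{4} \cdot 30 = 8 + \frac{15}{2} = \frac{31}{2}$)
$M{\left(l \right)} = l^{2} \left(\frac{31}{2} + l\right)$ ($M{\left(l \right)} = \left(l + \frac{31}{2}\right) l^{2} = \left(\frac{31}{2} + l\right) l^{2} = l^{2} \left(\frac{31}{2} + l\right)$)
$\frac{1}{-9827923 + M{\left(642 \right)}} = \frac{1}{-9827923 + 642^{2} \left(\frac{31}{2} + 642\right)} = \frac{1}{-9827923 + 412164 \cdot \frac{1315}{2}} = \frac{1}{-9827923 + 270997830} = \frac{1}{261169907}$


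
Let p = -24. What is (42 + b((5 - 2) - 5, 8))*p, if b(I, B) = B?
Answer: -1200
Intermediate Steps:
(42 + b((5 - 2) - 5, 8))*p = (42 + 8)*(-24) = 50*(-24) = -1200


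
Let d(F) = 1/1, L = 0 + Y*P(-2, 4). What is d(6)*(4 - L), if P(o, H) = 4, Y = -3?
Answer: 16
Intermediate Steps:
L = -12 (L = 0 - 3*4 = 0 - 12 = -12)
d(F) = 1
d(6)*(4 - L) = 1*(4 - 1*(-12)) = 1*(4 + 12) = 1*16 = 16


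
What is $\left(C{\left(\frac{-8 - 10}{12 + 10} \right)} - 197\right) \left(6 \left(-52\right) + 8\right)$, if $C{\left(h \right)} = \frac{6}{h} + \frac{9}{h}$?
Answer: $\frac{196384}{3} \approx 65461.0$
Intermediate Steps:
$C{\left(h \right)} = \frac{15}{h}$
$\left(C{\left(\frac{-8 - 10}{12 + 10} \right)} - 197\right) \left(6 \left(-52\right) + 8\right) = \left(\frac{15}{\left(-8 - 10\right) \frac{1}{12 + 10}} - 197\right) \left(6 \left(-52\right) + 8\right) = \left(\frac{15}{\left(-18\right) \frac{1}{22}} - 197\right) \left(-312 + 8\right) = \left(\frac{15}{\left(-18\right) \frac{1}{22}} - 197\right) \left(-304\right) = \left(\frac{15}{- \frac{9}{11}} - 197\right) \left(-304\right) = \left(15 \left(- \frac{11}{9}\right) - 197\right) \left(-304\right) = \left(- \frac{55}{3} - 197\right) \left(-304\right) = \left(- \frac{646}{3}\right) \left(-304\right) = \frac{196384}{3}$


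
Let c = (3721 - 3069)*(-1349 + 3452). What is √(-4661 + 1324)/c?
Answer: I*√3337/1371156 ≈ 4.213e-5*I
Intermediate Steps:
c = 1371156 (c = 652*2103 = 1371156)
√(-4661 + 1324)/c = √(-4661 + 1324)/1371156 = √(-3337)*(1/1371156) = (I*√3337)*(1/1371156) = I*√3337/1371156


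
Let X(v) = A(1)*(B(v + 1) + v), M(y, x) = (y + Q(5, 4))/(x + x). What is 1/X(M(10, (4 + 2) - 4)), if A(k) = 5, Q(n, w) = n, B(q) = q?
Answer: 2/85 ≈ 0.023529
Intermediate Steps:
M(y, x) = (5 + y)/(2*x) (M(y, x) = (y + 5)/(x + x) = (5 + y)/((2*x)) = (5 + y)*(1/(2*x)) = (5 + y)/(2*x))
X(v) = 5 + 10*v (X(v) = 5*((v + 1) + v) = 5*((1 + v) + v) = 5*(1 + 2*v) = 5 + 10*v)
1/X(M(10, (4 + 2) - 4)) = 1/(5 + 10*((5 + 10)/(2*((4 + 2) - 4)))) = 1/(5 + 10*((½)*15/(6 - 4))) = 1/(5 + 10*((½)*15/2)) = 1/(5 + 10*((½)*(½)*15)) = 1/(5 + 10*(15/4)) = 1/(5 + 75/2) = 1/(85/2) = 2/85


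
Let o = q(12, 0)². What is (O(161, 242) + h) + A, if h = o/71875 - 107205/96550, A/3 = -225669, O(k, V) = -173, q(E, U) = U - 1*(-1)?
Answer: -187972779085513/277581250 ≈ -6.7718e+5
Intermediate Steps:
q(E, U) = 1 + U (q(E, U) = U + 1 = 1 + U)
A = -677007 (A = 3*(-225669) = -677007)
o = 1 (o = (1 + 0)² = 1² = 1)
h = -308210513/277581250 (h = 1/71875 - 107205/96550 = 1*(1/71875) - 107205*1/96550 = 1/71875 - 21441/19310 = -308210513/277581250 ≈ -1.1103)
(O(161, 242) + h) + A = (-173 - 308210513/277581250) - 677007 = -48329766763/277581250 - 677007 = -187972779085513/277581250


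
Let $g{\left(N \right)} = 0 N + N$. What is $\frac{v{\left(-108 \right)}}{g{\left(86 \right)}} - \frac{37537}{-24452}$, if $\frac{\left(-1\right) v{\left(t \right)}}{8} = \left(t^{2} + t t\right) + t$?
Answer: $- \frac{52778783}{24452} \approx -2158.5$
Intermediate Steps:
$g{\left(N \right)} = N$ ($g{\left(N \right)} = 0 + N = N$)
$v{\left(t \right)} = - 16 t^{2} - 8 t$ ($v{\left(t \right)} = - 8 \left(\left(t^{2} + t t\right) + t\right) = - 8 \left(\left(t^{2} + t^{2}\right) + t\right) = - 8 \left(2 t^{2} + t\right) = - 8 \left(t + 2 t^{2}\right) = - 16 t^{2} - 8 t$)
$\frac{v{\left(-108 \right)}}{g{\left(86 \right)}} - \frac{37537}{-24452} = \frac{\left(-8\right) \left(-108\right) \left(1 + 2 \left(-108\right)\right)}{86} - \frac{37537}{-24452} = \left(-8\right) \left(-108\right) \left(1 - 216\right) \frac{1}{86} - - \frac{37537}{24452} = \left(-8\right) \left(-108\right) \left(-215\right) \frac{1}{86} + \frac{37537}{24452} = \left(-185760\right) \frac{1}{86} + \frac{37537}{24452} = -2160 + \frac{37537}{24452} = - \frac{52778783}{24452}$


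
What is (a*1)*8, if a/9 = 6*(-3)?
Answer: -1296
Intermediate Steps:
a = -162 (a = 9*(6*(-3)) = 9*(-18) = -162)
(a*1)*8 = -162*1*8 = -162*8 = -1296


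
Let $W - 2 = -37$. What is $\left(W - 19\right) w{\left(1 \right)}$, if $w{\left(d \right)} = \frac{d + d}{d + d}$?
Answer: $-54$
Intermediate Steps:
$W = -35$ ($W = 2 - 37 = -35$)
$w{\left(d \right)} = 1$ ($w{\left(d \right)} = \frac{2 d}{2 d} = 2 d \frac{1}{2 d} = 1$)
$\left(W - 19\right) w{\left(1 \right)} = \left(-35 - 19\right) 1 = \left(-54\right) 1 = -54$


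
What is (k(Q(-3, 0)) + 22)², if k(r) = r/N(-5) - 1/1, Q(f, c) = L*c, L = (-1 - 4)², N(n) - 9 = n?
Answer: 441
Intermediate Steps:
N(n) = 9 + n
L = 25 (L = (-5)² = 25)
Q(f, c) = 25*c
k(r) = -1 + r/4 (k(r) = r/(9 - 5) - 1/1 = r/4 - 1*1 = r*(¼) - 1 = r/4 - 1 = -1 + r/4)
(k(Q(-3, 0)) + 22)² = ((-1 + (25*0)/4) + 22)² = ((-1 + (¼)*0) + 22)² = ((-1 + 0) + 22)² = (-1 + 22)² = 21² = 441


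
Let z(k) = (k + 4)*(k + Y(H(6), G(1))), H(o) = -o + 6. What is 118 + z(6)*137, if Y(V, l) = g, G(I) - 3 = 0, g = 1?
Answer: 9708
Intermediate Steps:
G(I) = 3 (G(I) = 3 + 0 = 3)
H(o) = 6 - o
Y(V, l) = 1
z(k) = (1 + k)*(4 + k) (z(k) = (k + 4)*(k + 1) = (4 + k)*(1 + k) = (1 + k)*(4 + k))
118 + z(6)*137 = 118 + (4 + 6**2 + 5*6)*137 = 118 + (4 + 36 + 30)*137 = 118 + 70*137 = 118 + 9590 = 9708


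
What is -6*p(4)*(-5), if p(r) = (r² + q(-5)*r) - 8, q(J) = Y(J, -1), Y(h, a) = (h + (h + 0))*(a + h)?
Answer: 7440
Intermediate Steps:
Y(h, a) = 2*h*(a + h) (Y(h, a) = (h + h)*(a + h) = (2*h)*(a + h) = 2*h*(a + h))
q(J) = 2*J*(-1 + J)
p(r) = -8 + r² + 60*r (p(r) = (r² + (2*(-5)*(-1 - 5))*r) - 8 = (r² + (2*(-5)*(-6))*r) - 8 = (r² + 60*r) - 8 = -8 + r² + 60*r)
-6*p(4)*(-5) = -6*(-8 + 4² + 60*4)*(-5) = -6*(-8 + 16 + 240)*(-5) = -6*248*(-5) = -1488*(-5) = 7440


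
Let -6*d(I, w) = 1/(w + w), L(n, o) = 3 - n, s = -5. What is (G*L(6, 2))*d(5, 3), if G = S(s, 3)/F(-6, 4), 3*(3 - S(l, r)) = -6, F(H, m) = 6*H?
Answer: -5/432 ≈ -0.011574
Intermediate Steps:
S(l, r) = 5 (S(l, r) = 3 - ⅓*(-6) = 3 + 2 = 5)
d(I, w) = -1/(12*w) (d(I, w) = -1/(6*(w + w)) = -1/(2*w)/6 = -1/(12*w))
G = -5/36 (G = 5/((6*(-6))) = 5/(-36) = 5*(-1/36) = -5/36 ≈ -0.13889)
(G*L(6, 2))*d(5, 3) = (-5*(3 - 1*6)/36)*(-1/12/3) = (-5*(3 - 6)/36)*(-1/12*⅓) = -5/36*(-3)*(-1/36) = (5/12)*(-1/36) = -5/432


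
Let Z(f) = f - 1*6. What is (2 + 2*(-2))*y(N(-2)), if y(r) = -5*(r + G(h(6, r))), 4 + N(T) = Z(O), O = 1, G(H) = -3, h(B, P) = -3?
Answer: -120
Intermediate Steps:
Z(f) = -6 + f (Z(f) = f - 6 = -6 + f)
N(T) = -9 (N(T) = -4 + (-6 + 1) = -4 - 5 = -9)
y(r) = 15 - 5*r (y(r) = -5*(r - 3) = -5*(-3 + r) = 15 - 5*r)
(2 + 2*(-2))*y(N(-2)) = (2 + 2*(-2))*(15 - 5*(-9)) = (2 - 4)*(15 + 45) = -2*60 = -120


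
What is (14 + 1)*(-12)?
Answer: -180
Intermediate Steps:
(14 + 1)*(-12) = 15*(-12) = -180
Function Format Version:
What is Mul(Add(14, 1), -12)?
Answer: -180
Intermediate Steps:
Mul(Add(14, 1), -12) = Mul(15, -12) = -180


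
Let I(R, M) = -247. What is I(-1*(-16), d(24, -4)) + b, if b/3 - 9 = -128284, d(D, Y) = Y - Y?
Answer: -385072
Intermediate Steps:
d(D, Y) = 0
b = -384825 (b = 27 + 3*(-128284) = 27 - 384852 = -384825)
I(-1*(-16), d(24, -4)) + b = -247 - 384825 = -385072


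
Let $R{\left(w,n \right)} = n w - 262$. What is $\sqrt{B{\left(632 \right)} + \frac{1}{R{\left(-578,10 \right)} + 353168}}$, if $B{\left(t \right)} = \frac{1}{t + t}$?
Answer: $\frac{21 \sqrt{5135}}{53404} \approx 0.028178$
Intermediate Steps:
$R{\left(w,n \right)} = -262 + n w$
$B{\left(t \right)} = \frac{1}{2 t}$
$\sqrt{B{\left(632 \right)} + \frac{1}{R{\left(-578,10 \right)} + 353168}} = \sqrt{\frac{1}{2 \cdot 632} + \frac{1}{\left(-262 + 10 \left(-578\right)\right) + 353168}} = \sqrt{\frac{1}{2} \cdot \frac{1}{632} + \frac{1}{\left(-262 - 5780\right) + 353168}} = \sqrt{\frac{1}{1264} + \frac{1}{-6042 + 353168}} = \sqrt{\frac{1}{1264} + \frac{1}{347126}} = \sqrt{\frac{2205}{2777008}} = \frac{21 \sqrt{5135}}{53404}$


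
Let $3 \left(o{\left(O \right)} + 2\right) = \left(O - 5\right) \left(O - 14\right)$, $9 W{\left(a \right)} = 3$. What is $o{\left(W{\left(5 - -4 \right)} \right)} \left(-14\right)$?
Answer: $- \frac{7280}{27} \approx -269.63$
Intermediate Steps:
$W{\left(a \right)} = \frac{1}{3}$ ($W{\left(a \right)} = \frac{1}{9} \cdot 3 = \frac{1}{3}$)
$o{\left(O \right)} = -2 + \frac{\left(-14 + O\right) \left(-5 + O\right)}{3}$ ($o{\left(O \right)} = -2 + \frac{\left(O - 5\right) \left(O - 14\right)}{3} = -2 + \frac{\left(-5 + O\right) \left(-14 + O\right)}{3} = -2 + \frac{\left(-14 + O\right) \left(-5 + O\right)}{3}$)
$o{\left(W{\left(5 - -4 \right)} \right)} \left(-14\right) = \left(\frac{64}{3} - \frac{19}{9} + \frac{1}{3 \cdot 9}\right) \left(-14\right) = \left(\frac{64}{3} - \frac{19}{9} + \frac{1}{3} \cdot \frac{1}{9}\right) \left(-14\right) = \left(\frac{64}{3} - \frac{19}{9} + \frac{1}{27}\right) \left(-14\right) = \frac{520}{27} \left(-14\right) = - \frac{7280}{27}$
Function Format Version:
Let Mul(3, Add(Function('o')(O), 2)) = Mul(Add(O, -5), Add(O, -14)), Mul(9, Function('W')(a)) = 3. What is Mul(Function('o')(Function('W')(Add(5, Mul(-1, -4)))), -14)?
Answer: Rational(-7280, 27) ≈ -269.63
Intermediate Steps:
Function('W')(a) = Rational(1, 3) (Function('W')(a) = Mul(Rational(1, 9), 3) = Rational(1, 3))
Function('o')(O) = Add(-2, Mul(Rational(1, 3), Add(-14, O), Add(-5, O))) (Function('o')(O) = Add(-2, Mul(Rational(1, 3), Mul(Add(O, -5), Add(O, -14)))) = Add(-2, Mul(Rational(1, 3), Mul(Add(-5, O), Add(-14, O)))) = Add(-2, Mul(Rational(1, 3), Mul(Add(-14, O), Add(-5, O)))) = Add(-2, Mul(Rational(1, 3), Add(-14, O), Add(-5, O))))
Mul(Function('o')(Function('W')(Add(5, Mul(-1, -4)))), -14) = Mul(Add(Rational(64, 3), Mul(Rational(-19, 3), Rational(1, 3)), Mul(Rational(1, 3), Pow(Rational(1, 3), 2))), -14) = Mul(Add(Rational(64, 3), Rational(-19, 9), Mul(Rational(1, 3), Rational(1, 9))), -14) = Mul(Add(Rational(64, 3), Rational(-19, 9), Rational(1, 27)), -14) = Mul(Rational(520, 27), -14) = Rational(-7280, 27)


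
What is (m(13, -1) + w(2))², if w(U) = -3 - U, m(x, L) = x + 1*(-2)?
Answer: 36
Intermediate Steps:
m(x, L) = -2 + x (m(x, L) = x - 2 = -2 + x)
(m(13, -1) + w(2))² = ((-2 + 13) + (-3 - 1*2))² = (11 + (-3 - 2))² = (11 - 5)² = 6² = 36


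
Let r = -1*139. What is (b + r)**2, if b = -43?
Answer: 33124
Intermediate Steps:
r = -139
(b + r)**2 = (-43 - 139)**2 = (-182)**2 = 33124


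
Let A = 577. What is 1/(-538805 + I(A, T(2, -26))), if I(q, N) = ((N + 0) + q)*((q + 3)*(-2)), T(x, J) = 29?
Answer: -1/1241765 ≈ -8.0531e-7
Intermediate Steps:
I(q, N) = (-6 - 2*q)*(N + q) (I(q, N) = (N + q)*((3 + q)*(-2)) = (N + q)*(-6 - 2*q) = (-6 - 2*q)*(N + q))
1/(-538805 + I(A, T(2, -26))) = 1/(-538805 + (-6*29 - 6*577 - 2*577² - 2*29*577)) = 1/(-538805 + (-174 - 3462 - 2*332929 - 33466)) = 1/(-538805 + (-174 - 3462 - 665858 - 33466)) = 1/(-538805 - 702960) = 1/(-1241765) = -1/1241765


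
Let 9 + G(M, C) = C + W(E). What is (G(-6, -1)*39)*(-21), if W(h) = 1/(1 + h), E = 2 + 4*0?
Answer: 7917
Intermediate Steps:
E = 2 (E = 2 + 0 = 2)
G(M, C) = -26/3 + C (G(M, C) = -9 + (C + 1/(1 + 2)) = -9 + (C + 1/3) = -9 + (1/3 + C) = -26/3 + C)
(G(-6, -1)*39)*(-21) = ((-26/3 - 1)*39)*(-21) = -29/3*39*(-21) = -377*(-21) = 7917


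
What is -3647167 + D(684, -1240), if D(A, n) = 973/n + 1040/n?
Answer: -4522489093/1240 ≈ -3.6472e+6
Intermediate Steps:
D(A, n) = 2013/n
-3647167 + D(684, -1240) = -3647167 + 2013/(-1240) = -3647167 + 2013*(-1/1240) = -3647167 - 2013/1240 = -4522489093/1240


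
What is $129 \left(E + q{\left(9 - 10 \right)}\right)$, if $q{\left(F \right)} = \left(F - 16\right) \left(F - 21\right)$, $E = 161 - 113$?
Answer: $54438$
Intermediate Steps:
$E = 48$
$q{\left(F \right)} = \left(-21 + F\right) \left(-16 + F\right)$ ($q{\left(F \right)} = \left(F - 16\right) \left(-21 + F\right) = \left(-16 + F\right) \left(-21 + F\right) = \left(-21 + F\right) \left(-16 + F\right)$)
$129 \left(E + q{\left(9 - 10 \right)}\right) = 129 \left(48 + \left(336 + \left(9 - 10\right)^{2} - 37 \left(9 - 10\right)\right)\right) = 129 \left(48 + \left(336 + \left(-1\right)^{2} - -37\right)\right) = 129 \left(48 + \left(336 + 1 + 37\right)\right) = 129 \left(48 + 374\right) = 129 \cdot 422 = 54438$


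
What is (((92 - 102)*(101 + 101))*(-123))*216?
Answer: 53667360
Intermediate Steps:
(((92 - 102)*(101 + 101))*(-123))*216 = (-10*202*(-123))*216 = -2020*(-123)*216 = 248460*216 = 53667360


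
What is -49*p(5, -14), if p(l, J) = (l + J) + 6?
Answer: 147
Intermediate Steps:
p(l, J) = 6 + J + l (p(l, J) = (J + l) + 6 = 6 + J + l)
-49*p(5, -14) = -49*(6 - 14 + 5) = -49*(-3) = 147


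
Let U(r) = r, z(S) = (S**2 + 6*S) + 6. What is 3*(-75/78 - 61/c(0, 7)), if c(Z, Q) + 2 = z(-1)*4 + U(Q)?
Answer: -1811/78 ≈ -23.218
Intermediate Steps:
z(S) = 6 + S**2 + 6*S
c(Z, Q) = 2 + Q (c(Z, Q) = -2 + ((6 + (-1)**2 + 6*(-1))*4 + Q) = -2 + ((6 + 1 - 6)*4 + Q) = -2 + (1*4 + Q) = -2 + (4 + Q) = 2 + Q)
3*(-75/78 - 61/c(0, 7)) = 3*(-75/78 - 61/(2 + 7)) = 3*(-75*1/78 - 61/9) = 3*(-25/26 - 61*1/9) = 3*(-25/26 - 61/9) = 3*(-1811/234) = -1811/78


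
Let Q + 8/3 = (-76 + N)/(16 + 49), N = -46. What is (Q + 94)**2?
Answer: 304293136/38025 ≈ 8002.5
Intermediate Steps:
Q = -886/195 (Q = -8/3 + (-76 - 46)/(16 + 49) = -8/3 - 122/65 = -886/195 ≈ -4.5436)
(Q + 94)**2 = (-886/195 + 94)**2 = (17444/195)**2 = 304293136/38025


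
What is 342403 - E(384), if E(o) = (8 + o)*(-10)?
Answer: 346323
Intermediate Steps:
E(o) = -80 - 10*o
342403 - E(384) = 342403 - (-80 - 10*384) = 342403 - (-80 - 3840) = 342403 - 1*(-3920) = 342403 + 3920 = 346323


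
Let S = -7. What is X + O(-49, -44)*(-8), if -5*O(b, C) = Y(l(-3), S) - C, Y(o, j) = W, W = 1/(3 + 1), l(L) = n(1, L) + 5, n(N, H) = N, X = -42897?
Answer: -214131/5 ≈ -42826.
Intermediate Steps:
l(L) = 6 (l(L) = 1 + 5 = 6)
W = ¼ (W = 1/4 = ¼ ≈ 0.25000)
Y(o, j) = ¼
O(b, C) = -1/20 + C/5 (O(b, C) = -(¼ - C)/5 = -1/20 + C/5)
X + O(-49, -44)*(-8) = -42897 + (-1/20 + (⅕)*(-44))*(-8) = -42897 + (-1/20 - 44/5)*(-8) = -42897 - 177/20*(-8) = -42897 + 354/5 = -214131/5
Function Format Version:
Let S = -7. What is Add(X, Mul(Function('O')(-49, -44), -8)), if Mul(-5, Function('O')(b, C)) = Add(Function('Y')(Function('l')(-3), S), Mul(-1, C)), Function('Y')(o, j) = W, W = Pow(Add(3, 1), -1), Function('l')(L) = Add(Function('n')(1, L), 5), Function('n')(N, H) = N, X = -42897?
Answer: Rational(-214131, 5) ≈ -42826.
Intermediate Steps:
Function('l')(L) = 6 (Function('l')(L) = Add(1, 5) = 6)
W = Rational(1, 4) (W = Pow(4, -1) = Rational(1, 4) ≈ 0.25000)
Function('Y')(o, j) = Rational(1, 4)
Function('O')(b, C) = Add(Rational(-1, 20), Mul(Rational(1, 5), C)) (Function('O')(b, C) = Mul(Rational(-1, 5), Add(Rational(1, 4), Mul(-1, C))) = Add(Rational(-1, 20), Mul(Rational(1, 5), C)))
Add(X, Mul(Function('O')(-49, -44), -8)) = Add(-42897, Mul(Add(Rational(-1, 20), Mul(Rational(1, 5), -44)), -8)) = Add(-42897, Mul(Add(Rational(-1, 20), Rational(-44, 5)), -8)) = Add(-42897, Mul(Rational(-177, 20), -8)) = Add(-42897, Rational(354, 5)) = Rational(-214131, 5)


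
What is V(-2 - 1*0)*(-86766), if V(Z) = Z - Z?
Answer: 0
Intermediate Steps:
V(Z) = 0
V(-2 - 1*0)*(-86766) = 0*(-86766) = 0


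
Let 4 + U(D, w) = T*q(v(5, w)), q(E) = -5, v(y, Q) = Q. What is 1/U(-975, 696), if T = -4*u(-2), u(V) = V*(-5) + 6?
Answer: 1/316 ≈ 0.0031646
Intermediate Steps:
u(V) = 6 - 5*V (u(V) = -5*V + 6 = 6 - 5*V)
T = -64 (T = -4*(6 - 5*(-2)) = -4*(6 + 10) = -4*16 = -64)
U(D, w) = 316 (U(D, w) = -4 - 64*(-5) = -4 + 320 = 316)
1/U(-975, 696) = 1/316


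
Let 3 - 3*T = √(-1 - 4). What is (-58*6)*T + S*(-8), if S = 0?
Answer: -348 + 116*I*√5 ≈ -348.0 + 259.38*I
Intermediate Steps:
T = 1 - I*√5/3 (T = 1 - √(-1 - 4)/3 = 1 - I*√5/3 ≈ 1.0 - 0.74536*I)
(-58*6)*T + S*(-8) = (-58*6)*(1 - I*√5/3) + 0*(-8) = (-29*12)*(1 - I*√5/3) + 0 = -348*(1 - I*√5/3) + 0 = (-348 + 116*I*√5) + 0 = -348 + 116*I*√5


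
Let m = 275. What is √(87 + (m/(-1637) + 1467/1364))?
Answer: 13*√648343925735/1116434 ≈ 9.3759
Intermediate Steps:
√(87 + (m/(-1637) + 1467/1364)) = √(87 + (275/(-1637) + 1467/1364)) = √(87 + (275*(-1/1637) + 1467*(1/1364))) = √(87 + (-275/1637 + 1467/1364)) = √(87 + 2026379/2232868) = √(196285895/2232868) = 13*√648343925735/1116434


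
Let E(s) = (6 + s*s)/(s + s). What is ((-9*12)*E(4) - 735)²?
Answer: 1065024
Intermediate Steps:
E(s) = (6 + s²)/(2*s) (E(s) = (6 + s²)/((2*s)) = (6 + s²)*(1/(2*s)) = (6 + s²)/(2*s))
((-9*12)*E(4) - 735)² = ((-9*12)*((½)*4 + 3/4) - 735)² = (-108*(2 + 3*(¼)) - 735)² = (-108*(2 + ¾) - 735)² = (-108*11/4 - 735)² = (-297 - 735)² = (-1032)² = 1065024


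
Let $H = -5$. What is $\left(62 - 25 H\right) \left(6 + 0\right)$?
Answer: $1122$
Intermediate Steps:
$\left(62 - 25 H\right) \left(6 + 0\right) = \left(62 - -125\right) \left(6 + 0\right) = \left(62 + 125\right) 6 = 187 \cdot 6 = 1122$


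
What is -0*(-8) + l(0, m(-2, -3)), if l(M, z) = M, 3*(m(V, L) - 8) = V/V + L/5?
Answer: 0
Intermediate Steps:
m(V, L) = 25/3 + L/15 (m(V, L) = 8 + (V/V + L/5)/3 = 8 + (1 + L*(⅕))/3 = 8 + (1 + L/5)/3 = 8 + (⅓ + L/15) = 25/3 + L/15)
-0*(-8) + l(0, m(-2, -3)) = -0*(-8) + 0 = -79*0 + 0 = 0 + 0 = 0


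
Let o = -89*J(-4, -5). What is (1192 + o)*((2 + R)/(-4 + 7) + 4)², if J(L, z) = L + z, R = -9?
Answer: 49825/9 ≈ 5536.1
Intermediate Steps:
o = 801 (o = -89*(-4 - 5) = -89*(-9) = 801)
(1192 + o)*((2 + R)/(-4 + 7) + 4)² = (1192 + 801)*((2 - 9)/(-4 + 7) + 4)² = 1993*(-7/3 + 4)² = 1993*(5/3)² = 1993*(25/9) = 49825/9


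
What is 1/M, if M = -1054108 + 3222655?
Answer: 1/2168547 ≈ 4.6114e-7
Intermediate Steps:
M = 2168547
1/M = 1/2168547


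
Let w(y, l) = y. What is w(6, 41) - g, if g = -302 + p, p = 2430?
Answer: -2122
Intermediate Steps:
g = 2128 (g = -302 + 2430 = 2128)
w(6, 41) - g = 6 - 1*2128 = 6 - 2128 = -2122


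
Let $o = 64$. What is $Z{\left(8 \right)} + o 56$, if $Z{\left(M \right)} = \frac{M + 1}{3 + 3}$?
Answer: $\frac{7171}{2} \approx 3585.5$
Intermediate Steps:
$Z{\left(M \right)} = \frac{1}{6} + \frac{M}{6}$ ($Z{\left(M \right)} = \frac{1 + M}{6} = \left(1 + M\right) \frac{1}{6} = \frac{1}{6} + \frac{M}{6}$)
$Z{\left(8 \right)} + o 56 = \left(\frac{1}{6} + \frac{1}{6} \cdot 8\right) + 64 \cdot 56 = \left(\frac{1}{6} + \frac{4}{3}\right) + 3584 = \frac{3}{2} + 3584 = \frac{7171}{2}$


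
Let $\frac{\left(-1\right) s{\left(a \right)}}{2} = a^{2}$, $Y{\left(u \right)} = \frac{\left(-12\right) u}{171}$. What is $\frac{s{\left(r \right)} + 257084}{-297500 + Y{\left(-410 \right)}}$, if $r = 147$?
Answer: $- \frac{6095181}{8477930} \approx -0.71895$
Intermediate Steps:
$Y{\left(u \right)} = - \frac{4 u}{57}$ ($Y{\left(u \right)} = - 12 u \frac{1}{171} = - \frac{4 u}{57}$)
$s{\left(a \right)} = - 2 a^{2}$
$\frac{s{\left(r \right)} + 257084}{-297500 + Y{\left(-410 \right)}} = \frac{- 2 \cdot 147^{2} + 257084}{-297500 - - \frac{1640}{57}} = \frac{\left(-2\right) 21609 + 257084}{-297500 + \frac{1640}{57}} = \frac{-43218 + 257084}{- \frac{16955860}{57}} = 213866 \left(- \frac{57}{16955860}\right) = - \frac{6095181}{8477930}$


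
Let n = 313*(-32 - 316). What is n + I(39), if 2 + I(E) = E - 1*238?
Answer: -109125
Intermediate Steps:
I(E) = -240 + E (I(E) = -2 + (E - 1*238) = -2 + (E - 238) = -2 + (-238 + E) = -240 + E)
n = -108924 (n = 313*(-348) = -108924)
n + I(39) = -108924 + (-240 + 39) = -108924 - 201 = -109125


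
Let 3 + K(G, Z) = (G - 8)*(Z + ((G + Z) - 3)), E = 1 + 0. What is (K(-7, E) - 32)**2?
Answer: 7225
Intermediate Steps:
E = 1
K(G, Z) = -3 + (-8 + G)*(-3 + G + 2*Z) (K(G, Z) = -3 + (G - 8)*(Z + ((G + Z) - 3)) = -3 + (-8 + G)*(Z + (-3 + G + Z)) = -3 + (-8 + G)*(-3 + G + 2*Z))
(K(-7, E) - 32)**2 = ((21 + (-7)**2 - 16*1 - 11*(-7) + 2*(-7)*1) - 32)**2 = ((21 + 49 - 16 + 77 - 14) - 32)**2 = (117 - 32)**2 = 85**2 = 7225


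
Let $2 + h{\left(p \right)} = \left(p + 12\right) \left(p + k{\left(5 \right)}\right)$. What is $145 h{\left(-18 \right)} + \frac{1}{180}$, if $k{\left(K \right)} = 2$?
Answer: $\frac{2453401}{180} \approx 13630.0$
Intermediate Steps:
$h{\left(p \right)} = -2 + \left(2 + p\right) \left(12 + p\right)$ ($h{\left(p \right)} = -2 + \left(p + 12\right) \left(p + 2\right) = -2 + \left(12 + p\right) \left(2 + p\right) = -2 + \left(2 + p\right) \left(12 + p\right)$)
$145 h{\left(-18 \right)} + \frac{1}{180} = 145 \left(22 + \left(-18\right)^{2} + 14 \left(-18\right)\right) + \frac{1}{180} = 145 \left(22 + 324 - 252\right) + \frac{1}{180} = 145 \cdot 94 + \frac{1}{180} = 13630 + \frac{1}{180} = \frac{2453401}{180}$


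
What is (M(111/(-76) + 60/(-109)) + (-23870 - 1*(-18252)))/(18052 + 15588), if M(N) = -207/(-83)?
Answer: -466087/2792120 ≈ -0.16693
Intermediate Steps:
M(N) = 207/83 (M(N) = -207*(-1/83) = 207/83)
(M(111/(-76) + 60/(-109)) + (-23870 - 1*(-18252)))/(18052 + 15588) = (207/83 + (-23870 - 1*(-18252)))/(18052 + 15588) = (207/83 + (-23870 + 18252))/33640 = (207/83 - 5618)*(1/33640) = -466087/83*1/33640 = -466087/2792120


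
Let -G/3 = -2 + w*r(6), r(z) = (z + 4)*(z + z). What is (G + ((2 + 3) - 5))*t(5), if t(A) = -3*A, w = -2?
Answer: -10890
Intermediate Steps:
r(z) = 2*z*(4 + z) (r(z) = (4 + z)*(2*z) = 2*z*(4 + z))
G = 726 (G = -3*(-2 - 4*6*(4 + 6)) = -3*(-2 - 4*6*10) = -3*(-2 - 2*120) = -3*(-2 - 240) = -3*(-242) = 726)
(G + ((2 + 3) - 5))*t(5) = (726 + ((2 + 3) - 5))*(-3*5) = (726 + (5 - 5))*(-15) = (726 + 0)*(-15) = 726*(-15) = -10890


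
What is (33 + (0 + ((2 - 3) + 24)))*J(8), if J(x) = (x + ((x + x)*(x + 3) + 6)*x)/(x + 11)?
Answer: 81984/19 ≈ 4314.9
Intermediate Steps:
J(x) = (x + x*(6 + 2*x*(3 + x)))/(11 + x) (J(x) = (x + ((2*x)*(3 + x) + 6)*x)/(11 + x) = (x + (2*x*(3 + x) + 6)*x)/(11 + x) = (x + (6 + 2*x*(3 + x))*x)/(11 + x) = (x + x*(6 + 2*x*(3 + x)))/(11 + x))
(33 + (0 + ((2 - 3) + 24)))*J(8) = (33 + (0 + ((2 - 3) + 24)))*(8*(7 + 2*8² + 6*8)/(11 + 8)) = (33 + (0 + (-1 + 24)))*(8*(7 + 2*64 + 48)/19) = (33 + (0 + 23))*(8*(1/19)*(7 + 128 + 48)) = (33 + 23)*(8*(1/19)*183) = 56*(1464/19) = 81984/19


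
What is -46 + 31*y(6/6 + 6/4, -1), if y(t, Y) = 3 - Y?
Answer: 78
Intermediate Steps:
-46 + 31*y(6/6 + 6/4, -1) = -46 + 31*(3 - 1*(-1)) = -46 + 31*(3 + 1) = -46 + 31*4 = -46 + 124 = 78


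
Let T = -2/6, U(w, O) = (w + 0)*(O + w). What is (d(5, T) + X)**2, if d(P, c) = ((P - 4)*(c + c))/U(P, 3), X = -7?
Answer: 177241/3600 ≈ 49.234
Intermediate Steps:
U(w, O) = w*(O + w)
T = -1/3 (T = -2*1/6 = -1/3 ≈ -0.33333)
d(P, c) = 2*c*(-4 + P)/(P*(3 + P)) (d(P, c) = ((P - 4)*(c + c))/((P*(3 + P))) = ((-4 + P)*(2*c))*(1/(P*(3 + P))) = (2*c*(-4 + P))*(1/(P*(3 + P))) = 2*c*(-4 + P)/(P*(3 + P)))
(d(5, T) + X)**2 = (2*(-1/3)*(-4 + 5)/(5*(3 + 5)) - 7)**2 = (2*(-1/3)*(1/5)*1/8 - 7)**2 = (2*(-1/3)*(1/5)*(1/8)*1 - 7)**2 = (-1/60 - 7)**2 = (-421/60)**2 = 177241/3600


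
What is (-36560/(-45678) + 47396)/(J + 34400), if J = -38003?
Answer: -1082495524/82288917 ≈ -13.155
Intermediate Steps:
(-36560/(-45678) + 47396)/(J + 34400) = (-36560/(-45678) + 47396)/(-38003 + 34400) = (-36560*(-1/45678) + 47396)/(-3603) = (18280/22839 + 47396)*(-1/3603) = (1082495524/22839)*(-1/3603) = -1082495524/82288917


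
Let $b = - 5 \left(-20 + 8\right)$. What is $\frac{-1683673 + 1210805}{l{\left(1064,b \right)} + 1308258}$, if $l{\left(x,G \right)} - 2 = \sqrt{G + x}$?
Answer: $- \frac{154658572420}{427886056619} + \frac{236434 \sqrt{281}}{427886056619} \approx -0.36144$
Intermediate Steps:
$b = 60$ ($b = \left(-5\right) \left(-12\right) = 60$)
$l{\left(x,G \right)} = 2 + \sqrt{G + x}$
$\frac{-1683673 + 1210805}{l{\left(1064,b \right)} + 1308258} = \frac{-1683673 + 1210805}{\left(2 + \sqrt{60 + 1064}\right) + 1308258} = - \frac{472868}{\left(2 + \sqrt{1124}\right) + 1308258} = - \frac{472868}{\left(2 + 2 \sqrt{281}\right) + 1308258} = - \frac{472868}{1308260 + 2 \sqrt{281}}$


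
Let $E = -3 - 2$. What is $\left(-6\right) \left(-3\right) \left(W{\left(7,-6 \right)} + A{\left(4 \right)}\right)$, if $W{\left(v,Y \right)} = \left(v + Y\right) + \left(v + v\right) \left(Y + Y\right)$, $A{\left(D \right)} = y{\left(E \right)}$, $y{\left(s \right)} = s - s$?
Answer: $-3006$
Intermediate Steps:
$E = -5$ ($E = -3 - 2 = -5$)
$y{\left(s \right)} = 0$
$A{\left(D \right)} = 0$
$W{\left(v,Y \right)} = Y + v + 4 Y v$ ($W{\left(v,Y \right)} = \left(Y + v\right) + 2 v 2 Y = \left(Y + v\right) + 4 Y v = Y + v + 4 Y v$)
$\left(-6\right) \left(-3\right) \left(W{\left(7,-6 \right)} + A{\left(4 \right)}\right) = \left(-6\right) \left(-3\right) \left(\left(-6 + 7 + 4 \left(-6\right) 7\right) + 0\right) = 18 \left(\left(-6 + 7 - 168\right) + 0\right) = 18 \left(-167 + 0\right) = 18 \left(-167\right) = -3006$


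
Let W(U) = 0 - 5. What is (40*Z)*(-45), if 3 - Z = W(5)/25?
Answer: -5760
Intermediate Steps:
W(U) = -5
Z = 16/5 (Z = 3 - (-5)/25 = 3 - 1*(-⅕) = 3 + ⅕ = 16/5 ≈ 3.2000)
(40*Z)*(-45) = (40*(16/5))*(-45) = 128*(-45) = -5760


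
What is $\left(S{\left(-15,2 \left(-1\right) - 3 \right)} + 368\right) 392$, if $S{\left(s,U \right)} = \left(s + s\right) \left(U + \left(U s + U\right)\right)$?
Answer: $-620144$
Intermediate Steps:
$S{\left(s,U \right)} = 2 s \left(2 U + U s\right)$ ($S{\left(s,U \right)} = 2 s \left(U + \left(U + U s\right)\right) = 2 s \left(2 U + U s\right)$)
$\left(S{\left(-15,2 \left(-1\right) - 3 \right)} + 368\right) 392 = \left(2 \left(2 \left(-1\right) - 3\right) \left(-15\right) \left(2 - 15\right) + 368\right) 392 = \left(2 \left(-2 - 3\right) \left(-15\right) \left(-13\right) + 368\right) 392 = \left(2 \left(-5\right) \left(-15\right) \left(-13\right) + 368\right) 392 = \left(-1950 + 368\right) 392 = \left(-1582\right) 392 = -620144$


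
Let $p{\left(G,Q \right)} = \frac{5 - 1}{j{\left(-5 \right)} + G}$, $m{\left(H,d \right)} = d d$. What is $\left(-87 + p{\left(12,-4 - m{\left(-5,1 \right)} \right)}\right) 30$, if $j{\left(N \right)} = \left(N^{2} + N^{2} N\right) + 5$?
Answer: $- \frac{216750}{83} \approx -2611.4$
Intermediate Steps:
$m{\left(H,d \right)} = d^{2}$
$j{\left(N \right)} = 5 + N^{2} + N^{3}$ ($j{\left(N \right)} = \left(N^{2} + N^{3}\right) + 5 = 5 + N^{2} + N^{3}$)
$p{\left(G,Q \right)} = \frac{4}{-95 + G}$ ($p{\left(G,Q \right)} = \frac{5 - 1}{\left(5 + \left(-5\right)^{2} + \left(-5\right)^{3}\right) + G} = \frac{4}{\left(5 + 25 - 125\right) + G} = \frac{4}{-95 + G}$)
$\left(-87 + p{\left(12,-4 - m{\left(-5,1 \right)} \right)}\right) 30 = \left(-87 + \frac{4}{-95 + 12}\right) 30 = \left(-87 + \frac{4}{-83}\right) 30 = \left(-87 + 4 \left(- \frac{1}{83}\right)\right) 30 = \left(-87 - \frac{4}{83}\right) 30 = \left(- \frac{7225}{83}\right) 30 = - \frac{216750}{83}$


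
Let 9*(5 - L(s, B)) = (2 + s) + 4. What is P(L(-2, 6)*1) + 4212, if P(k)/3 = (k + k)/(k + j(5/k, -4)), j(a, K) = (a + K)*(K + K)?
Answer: 43178874/10249 ≈ 4213.0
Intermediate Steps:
L(s, B) = 13/3 - s/9 (L(s, B) = 5 - ((2 + s) + 4)/9 = 5 - (6 + s)/9 = 5 + (-⅔ - s/9) = 13/3 - s/9)
j(a, K) = 2*K*(K + a) (j(a, K) = (K + a)*(2*K) = 2*K*(K + a))
P(k) = 6*k/(32 + k - 40/k) (P(k) = 3*((k + k)/(k + 2*(-4)*(-4 + 5/k))) = 3*((2*k)/(k + (32 - 40/k))) = 3*((2*k)/(32 + k - 40/k)) = 3*(2*k/(32 + k - 40/k)) = 6*k/(32 + k - 40/k))
P(L(-2, 6)*1) + 4212 = 6*((13/3 - ⅑*(-2))*1)²/(-40 + ((13/3 - ⅑*(-2))*1)² + 32*((13/3 - ⅑*(-2))*1)) + 4212 = 6*((13/3 + 2/9)*1)²/(-40 + ((13/3 + 2/9)*1)² + 32*((13/3 + 2/9)*1)) + 4212 = 6*((41/9)*1)²/(-40 + ((41/9)*1)² + 32*((41/9)*1)) + 4212 = 6*(41/9)²/(-40 + (41/9)² + 32*(41/9)) + 4212 = 6*(1681/81)/(-40 + 1681/81 + 1312/9) + 4212 = 6*(1681/81)/(10249/81) + 4212 = 6*(1681/81)*(81/10249) + 4212 = 10086/10249 + 4212 = 43178874/10249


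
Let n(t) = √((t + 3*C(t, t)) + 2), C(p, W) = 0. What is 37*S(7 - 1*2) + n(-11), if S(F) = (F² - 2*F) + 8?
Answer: 851 + 3*I ≈ 851.0 + 3.0*I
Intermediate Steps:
S(F) = 8 + F² - 2*F
n(t) = √(2 + t) (n(t) = √((t + 3*0) + 2) = √((t + 0) + 2) = √(t + 2) = √(2 + t))
37*S(7 - 1*2) + n(-11) = 37*(8 + (7 - 1*2)² - 2*(7 - 1*2)) + √(2 - 11) = 37*(8 + (7 - 2)² - 2*(7 - 2)) + √(-9) = 37*(8 + 5² - 2*5) + 3*I = 37*(8 + 25 - 10) + 3*I = 37*23 + 3*I = 851 + 3*I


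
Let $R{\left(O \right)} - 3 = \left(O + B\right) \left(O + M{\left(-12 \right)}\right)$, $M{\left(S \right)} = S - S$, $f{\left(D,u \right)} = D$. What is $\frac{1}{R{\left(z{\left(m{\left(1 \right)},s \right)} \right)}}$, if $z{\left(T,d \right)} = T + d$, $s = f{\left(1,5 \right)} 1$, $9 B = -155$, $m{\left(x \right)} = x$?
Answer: $- \frac{9}{247} \approx -0.036437$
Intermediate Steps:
$M{\left(S \right)} = 0$
$B = - \frac{155}{9}$ ($B = \frac{1}{9} \left(-155\right) = - \frac{155}{9} \approx -17.222$)
$s = 1$ ($s = 1 \cdot 1 = 1$)
$R{\left(O \right)} = 3 + O \left(- \frac{155}{9} + O\right)$ ($R{\left(O \right)} = 3 + \left(O - \frac{155}{9}\right) \left(O + 0\right) = 3 + \left(- \frac{155}{9} + O\right) O = 3 + O \left(- \frac{155}{9} + O\right)$)
$\frac{1}{R{\left(z{\left(m{\left(1 \right)},s \right)} \right)}} = \frac{1}{3 + \left(1 + 1\right)^{2} - \frac{155 \left(1 + 1\right)}{9}} = \frac{1}{3 + 2^{2} - \frac{310}{9}} = \frac{1}{3 + 4 - \frac{310}{9}} = \frac{1}{- \frac{247}{9}} = - \frac{9}{247}$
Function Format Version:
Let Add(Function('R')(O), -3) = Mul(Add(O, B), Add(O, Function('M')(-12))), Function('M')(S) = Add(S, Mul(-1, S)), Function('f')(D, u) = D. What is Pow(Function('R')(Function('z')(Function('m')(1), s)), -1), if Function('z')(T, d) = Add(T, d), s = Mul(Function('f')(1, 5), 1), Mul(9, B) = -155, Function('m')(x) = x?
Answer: Rational(-9, 247) ≈ -0.036437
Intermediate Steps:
Function('M')(S) = 0
B = Rational(-155, 9) (B = Mul(Rational(1, 9), -155) = Rational(-155, 9) ≈ -17.222)
s = 1 (s = Mul(1, 1) = 1)
Function('R')(O) = Add(3, Mul(O, Add(Rational(-155, 9), O))) (Function('R')(O) = Add(3, Mul(Add(O, Rational(-155, 9)), Add(O, 0))) = Add(3, Mul(Add(Rational(-155, 9), O), O)) = Add(3, Mul(O, Add(Rational(-155, 9), O))))
Pow(Function('R')(Function('z')(Function('m')(1), s)), -1) = Pow(Add(3, Pow(Add(1, 1), 2), Mul(Rational(-155, 9), Add(1, 1))), -1) = Pow(Add(3, Pow(2, 2), Mul(Rational(-155, 9), 2)), -1) = Pow(Add(3, 4, Rational(-310, 9)), -1) = Pow(Rational(-247, 9), -1) = Rational(-9, 247)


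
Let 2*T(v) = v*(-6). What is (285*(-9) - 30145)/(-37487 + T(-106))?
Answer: 32710/37169 ≈ 0.88003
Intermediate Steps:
T(v) = -3*v (T(v) = (v*(-6))/2 = (-6*v)/2 = -3*v)
(285*(-9) - 30145)/(-37487 + T(-106)) = (285*(-9) - 30145)/(-37487 - 3*(-106)) = (-2565 - 30145)/(-37487 + 318) = -32710/(-37169) = -32710*(-1/37169) = 32710/37169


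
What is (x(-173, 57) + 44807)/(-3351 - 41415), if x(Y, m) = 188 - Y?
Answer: -7528/7461 ≈ -1.0090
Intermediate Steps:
(x(-173, 57) + 44807)/(-3351 - 41415) = ((188 - 1*(-173)) + 44807)/(-3351 - 41415) = ((188 + 173) + 44807)/(-44766) = (361 + 44807)*(-1/44766) = 45168*(-1/44766) = -7528/7461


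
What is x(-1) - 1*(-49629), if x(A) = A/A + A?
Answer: 49629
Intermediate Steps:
x(A) = 1 + A
x(-1) - 1*(-49629) = (1 - 1) - 1*(-49629) = 0 + 49629 = 49629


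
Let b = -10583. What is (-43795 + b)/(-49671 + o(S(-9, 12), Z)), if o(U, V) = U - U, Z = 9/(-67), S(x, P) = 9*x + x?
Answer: 6042/5519 ≈ 1.0948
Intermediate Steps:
S(x, P) = 10*x
Z = -9/67 (Z = 9*(-1/67) = -9/67 ≈ -0.13433)
o(U, V) = 0
(-43795 + b)/(-49671 + o(S(-9, 12), Z)) = (-43795 - 10583)/(-49671 + 0) = -54378/(-49671) = -54378*(-1/49671) = 6042/5519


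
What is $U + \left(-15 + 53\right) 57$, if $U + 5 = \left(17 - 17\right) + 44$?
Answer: $2205$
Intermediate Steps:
$U = 39$ ($U = -5 + \left(\left(17 - 17\right) + 44\right) = -5 + \left(0 + 44\right) = -5 + 44 = 39$)
$U + \left(-15 + 53\right) 57 = 39 + \left(-15 + 53\right) 57 = 39 + 38 \cdot 57 = 39 + 2166 = 2205$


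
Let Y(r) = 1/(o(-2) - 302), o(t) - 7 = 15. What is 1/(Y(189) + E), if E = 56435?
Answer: 280/15801799 ≈ 1.7719e-5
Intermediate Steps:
o(t) = 22 (o(t) = 7 + 15 = 22)
Y(r) = -1/280 (Y(r) = 1/(22 - 302) = 1/(-280) = -1/280)
1/(Y(189) + E) = 1/(-1/280 + 56435) = 1/(15801799/280) = 280/15801799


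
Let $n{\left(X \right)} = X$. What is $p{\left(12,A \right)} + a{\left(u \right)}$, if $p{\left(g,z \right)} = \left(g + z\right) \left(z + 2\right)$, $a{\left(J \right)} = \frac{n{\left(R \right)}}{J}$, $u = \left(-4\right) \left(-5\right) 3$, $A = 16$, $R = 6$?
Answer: $\frac{5041}{10} \approx 504.1$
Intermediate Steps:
$u = 60$ ($u = 20 \cdot 3 = 60$)
$a{\left(J \right)} = \frac{6}{J}$
$p{\left(g,z \right)} = \left(2 + z\right) \left(g + z\right)$ ($p{\left(g,z \right)} = \left(g + z\right) \left(2 + z\right) = \left(2 + z\right) \left(g + z\right)$)
$p{\left(12,A \right)} + a{\left(u \right)} = \left(16^{2} + 2 \cdot 12 + 2 \cdot 16 + 12 \cdot 16\right) + \frac{6}{60} = \left(256 + 24 + 32 + 192\right) + 6 \cdot \frac{1}{60} = 504 + \frac{1}{10} = \frac{5041}{10}$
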